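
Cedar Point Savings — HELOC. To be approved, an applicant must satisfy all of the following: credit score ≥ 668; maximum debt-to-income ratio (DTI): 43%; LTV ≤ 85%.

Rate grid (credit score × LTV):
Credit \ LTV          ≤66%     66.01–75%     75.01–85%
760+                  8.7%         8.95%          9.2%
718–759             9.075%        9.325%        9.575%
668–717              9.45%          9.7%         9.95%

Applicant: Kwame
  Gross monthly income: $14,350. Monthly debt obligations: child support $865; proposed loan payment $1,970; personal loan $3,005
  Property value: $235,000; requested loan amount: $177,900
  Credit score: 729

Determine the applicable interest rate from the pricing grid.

Credit score 729 ≥ 668; Total monthly debts = (865 + 1,970 + 3,005) = 5,840. DTI: 5,840 ÷ 14,350 = 40.7%, within the 43% cap
Loan-to-value = 177,900/235,000 = 75.7% — pass (85% max)
Score 729 is in the 718–759 band; LTV 75.7% is in the 75.01–85% band → 9.575%.

9.575%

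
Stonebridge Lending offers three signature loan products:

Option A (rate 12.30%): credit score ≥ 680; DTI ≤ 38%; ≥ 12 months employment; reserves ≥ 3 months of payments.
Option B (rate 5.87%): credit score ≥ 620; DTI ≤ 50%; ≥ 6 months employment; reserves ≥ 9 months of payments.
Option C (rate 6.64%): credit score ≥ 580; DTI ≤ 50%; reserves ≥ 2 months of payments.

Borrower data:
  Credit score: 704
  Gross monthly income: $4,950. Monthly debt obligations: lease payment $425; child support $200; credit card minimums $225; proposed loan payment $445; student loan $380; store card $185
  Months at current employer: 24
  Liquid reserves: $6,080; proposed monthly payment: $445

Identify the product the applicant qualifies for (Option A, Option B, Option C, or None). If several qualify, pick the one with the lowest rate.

Option B

Total debts = (425 + 200 + 225 + 445 + 380 + 185) = 1,860; DTI = 1,860/4,950 = 37.6%.
Reserves = 6,080/445 = 13.7 months.
Option A: score 704 ≥ 680; DTI 37.6% ≤ 38%; employment 24 ≥ 12 mo; reserves 13.7 ≥ 3 mo → qualifies.
Option B: score 704 ≥ 620; DTI 37.6% ≤ 50%; employment 24 ≥ 6 mo; reserves 13.7 ≥ 9 mo → qualifies.
Option C: score 704 ≥ 580; DTI 37.6% ≤ 50%; reserves 13.7 ≥ 2 mo → qualifies.
Qualifying: Option A, Option B, Option C. Lowest rate is 5.87% → Option B.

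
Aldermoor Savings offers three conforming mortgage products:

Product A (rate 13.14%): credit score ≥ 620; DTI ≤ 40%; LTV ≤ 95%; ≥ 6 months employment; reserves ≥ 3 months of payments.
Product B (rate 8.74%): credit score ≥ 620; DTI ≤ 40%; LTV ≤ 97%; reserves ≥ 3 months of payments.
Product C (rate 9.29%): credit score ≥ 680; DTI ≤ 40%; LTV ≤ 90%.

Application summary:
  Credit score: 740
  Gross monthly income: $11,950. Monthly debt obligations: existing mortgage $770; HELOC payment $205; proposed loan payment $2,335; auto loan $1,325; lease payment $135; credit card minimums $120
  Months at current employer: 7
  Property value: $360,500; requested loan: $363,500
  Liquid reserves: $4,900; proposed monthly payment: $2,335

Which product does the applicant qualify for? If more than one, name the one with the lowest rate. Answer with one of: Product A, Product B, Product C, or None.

Total debts = (770 + 205 + 2,335 + 1,325 + 135 + 120) = 4,890; DTI = 4,890/11,950 = 40.9%.
LTV = 363,500/360,500 = 100.8%.
Reserves = 4,900/2,335 = 2.1 months.
Product A: score 740 ≥ 620; DTI 40.9% > 40%; LTV 100.8% > 95%; employment 7 ≥ 6 mo; reserves 2.1 < 3 mo → does not qualify.
Product B: score 740 ≥ 620; DTI 40.9% > 40%; LTV 100.8% > 97%; reserves 2.1 < 3 mo → does not qualify.
Product C: score 740 ≥ 680; DTI 40.9% > 40%; LTV 100.8% > 90% → does not qualify.

None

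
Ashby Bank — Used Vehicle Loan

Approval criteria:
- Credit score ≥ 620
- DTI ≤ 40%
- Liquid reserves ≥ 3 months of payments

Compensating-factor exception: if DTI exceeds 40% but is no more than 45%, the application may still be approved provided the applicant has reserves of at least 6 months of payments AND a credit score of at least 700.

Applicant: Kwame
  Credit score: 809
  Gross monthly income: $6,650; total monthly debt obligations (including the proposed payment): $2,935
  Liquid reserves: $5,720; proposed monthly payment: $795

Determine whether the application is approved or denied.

Credit score 809 ≥ 620 (meets base)
DTI: 2,935 ÷ 6,650 = 44.1%, over the 40% base limit.
Reserves = 5,720/795 = 7.2 months ≥ 3
44.1% falls in the override range (40%–45%), so the compensating-factor test applies.
Override check — reserves: 7.2 mo (ok); score: 809 (ok).
Both override conditions satisfied; DTI exception granted.

Approved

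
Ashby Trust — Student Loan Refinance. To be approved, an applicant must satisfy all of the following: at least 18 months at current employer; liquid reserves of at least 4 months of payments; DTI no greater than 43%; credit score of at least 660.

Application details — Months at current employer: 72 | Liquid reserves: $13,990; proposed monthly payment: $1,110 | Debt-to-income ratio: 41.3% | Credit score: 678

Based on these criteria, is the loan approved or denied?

Approved

Employment 72 ≥ 18 months
Reserves = 13,990/1,110 = 12.6 months ≥ 4
DTI 41.3% ≤ 43%
Credit score 678 ≥ 660 (meets)
All criteria satisfied.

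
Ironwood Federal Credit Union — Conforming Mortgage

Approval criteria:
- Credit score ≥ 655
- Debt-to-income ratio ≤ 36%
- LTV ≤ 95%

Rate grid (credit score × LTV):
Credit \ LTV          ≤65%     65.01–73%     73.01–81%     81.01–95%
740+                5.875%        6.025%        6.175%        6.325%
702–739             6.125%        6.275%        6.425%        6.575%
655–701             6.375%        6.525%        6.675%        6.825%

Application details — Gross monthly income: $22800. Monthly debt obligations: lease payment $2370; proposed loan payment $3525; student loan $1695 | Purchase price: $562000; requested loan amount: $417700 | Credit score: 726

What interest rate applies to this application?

6.425%

Credit score 726 ≥ 655; Total monthly debts = (2,370 + 3,525 + 1,695) = 7,590. DTI = 7,590/22,800 = 33.3% ≤ 36%
LTV = 417,700/562,000 = 74.3% ≤ 95%
Score 726 is in the 702–739 band; LTV 74.3% is in the 73.01–81% band → 6.425%.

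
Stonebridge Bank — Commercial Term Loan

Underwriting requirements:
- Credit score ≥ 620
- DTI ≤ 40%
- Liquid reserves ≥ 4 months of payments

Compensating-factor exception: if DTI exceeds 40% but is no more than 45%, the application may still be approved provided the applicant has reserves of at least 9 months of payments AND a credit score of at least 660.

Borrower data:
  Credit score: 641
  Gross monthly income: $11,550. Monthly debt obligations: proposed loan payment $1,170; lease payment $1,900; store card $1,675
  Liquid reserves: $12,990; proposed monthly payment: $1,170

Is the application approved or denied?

Credit score 641 ≥ 620 (meets base)
Total debts = (1,170 + 1,900 + 1,675) = 4,745. DTI: 4,745 ÷ 11,550 = 41.1%, over the 40% base limit.
Reserves: 12,990 ÷ 1,170 = 11.1 months (meets 4-month minimum)
41.1% falls in the override range (40%–45%), so the compensating-factor test applies.
Override check — reserves: 11.1 mo (ok); score: 641 (below 660).
Override conditions not both satisfied; exception does not apply.

Denied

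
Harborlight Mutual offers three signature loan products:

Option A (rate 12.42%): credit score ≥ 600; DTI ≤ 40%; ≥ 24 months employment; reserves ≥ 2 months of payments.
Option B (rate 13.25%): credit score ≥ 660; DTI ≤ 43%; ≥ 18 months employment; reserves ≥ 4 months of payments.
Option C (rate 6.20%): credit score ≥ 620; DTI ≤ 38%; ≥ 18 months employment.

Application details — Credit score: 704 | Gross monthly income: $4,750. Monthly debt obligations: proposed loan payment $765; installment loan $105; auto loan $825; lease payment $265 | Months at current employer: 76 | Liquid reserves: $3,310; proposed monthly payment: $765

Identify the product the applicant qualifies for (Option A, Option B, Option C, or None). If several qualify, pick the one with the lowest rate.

Total debts = (765 + 105 + 825 + 265) = 1,960; DTI = 1,960/4,750 = 41.3%.
Reserves = 3,310/765 = 4.3 months.
Option A: score 704 ≥ 600; DTI 41.3% > 40%; employment 76 ≥ 24 mo; reserves 4.3 ≥ 2 mo → does not qualify.
Option B: score 704 ≥ 660; DTI 41.3% ≤ 43%; employment 76 ≥ 18 mo; reserves 4.3 ≥ 4 mo → qualifies.
Option C: score 704 ≥ 620; DTI 41.3% > 38%; employment 76 ≥ 18 mo → does not qualify.

Option B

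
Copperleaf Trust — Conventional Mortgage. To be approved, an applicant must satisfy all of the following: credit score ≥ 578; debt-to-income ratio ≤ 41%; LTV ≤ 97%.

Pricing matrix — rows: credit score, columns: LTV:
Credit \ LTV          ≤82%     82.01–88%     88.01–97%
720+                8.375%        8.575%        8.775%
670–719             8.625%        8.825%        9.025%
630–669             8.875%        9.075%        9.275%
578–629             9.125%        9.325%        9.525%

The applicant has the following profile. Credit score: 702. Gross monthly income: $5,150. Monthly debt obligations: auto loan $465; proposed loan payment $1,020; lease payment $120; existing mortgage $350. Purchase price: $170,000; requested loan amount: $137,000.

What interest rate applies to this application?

Credit score 702 ≥ 578; Total monthly debts = (465 + 1,020 + 120 + 350) = 1,955. Debt-to-income = 1,955/5,150 = 38% — meets 41% limit
LTV = 137,000/170,000 = 80.6% ≤ 97%
Row: 702 falls in 670–719. Column: 80.6% falls in ≤82%. Rate = 8.625%.

8.625%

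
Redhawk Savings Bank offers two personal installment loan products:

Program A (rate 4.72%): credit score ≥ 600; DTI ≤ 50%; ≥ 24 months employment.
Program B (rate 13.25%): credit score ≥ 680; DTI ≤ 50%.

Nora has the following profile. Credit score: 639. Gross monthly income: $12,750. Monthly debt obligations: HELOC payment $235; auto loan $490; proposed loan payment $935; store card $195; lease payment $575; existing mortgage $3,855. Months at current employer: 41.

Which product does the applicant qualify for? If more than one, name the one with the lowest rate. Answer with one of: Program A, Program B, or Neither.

Total debts = (235 + 490 + 935 + 195 + 575 + 3,855) = 6,285; DTI = 6,285/12,750 = 49.3%.
Program A: score 639 ≥ 600; DTI 49.3% ≤ 50%; employment 41 ≥ 24 mo → qualifies.
Program B: score 639 < 680; DTI 49.3% ≤ 50% → does not qualify.

Program A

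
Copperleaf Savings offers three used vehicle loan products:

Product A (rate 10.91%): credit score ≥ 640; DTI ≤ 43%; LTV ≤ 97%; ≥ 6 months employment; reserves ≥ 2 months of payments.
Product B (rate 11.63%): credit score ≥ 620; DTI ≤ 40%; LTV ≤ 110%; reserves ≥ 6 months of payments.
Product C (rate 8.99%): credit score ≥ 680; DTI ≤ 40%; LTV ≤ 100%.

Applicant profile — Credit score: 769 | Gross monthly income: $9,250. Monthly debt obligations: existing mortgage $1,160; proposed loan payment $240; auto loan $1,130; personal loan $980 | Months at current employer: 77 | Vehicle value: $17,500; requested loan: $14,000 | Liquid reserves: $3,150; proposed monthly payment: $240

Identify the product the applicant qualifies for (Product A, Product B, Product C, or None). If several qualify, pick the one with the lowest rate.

Product C

Total debts = (1,160 + 240 + 1,130 + 980) = 3,510; DTI = 3,510/9,250 = 37.9%.
LTV = 14,000/17,500 = 80%.
Reserves = 3,150/240 = 13.1 months.
Product A: score 769 ≥ 640; DTI 37.9% ≤ 43%; LTV 80% ≤ 97%; employment 77 ≥ 6 mo; reserves 13.1 ≥ 2 mo → qualifies.
Product B: score 769 ≥ 620; DTI 37.9% ≤ 40%; LTV 80% ≤ 110%; reserves 13.1 ≥ 6 mo → qualifies.
Product C: score 769 ≥ 680; DTI 37.9% ≤ 40%; LTV 80% ≤ 100% → qualifies.
Qualifying: Product A, Product B, Product C. Lowest rate is 8.99% → Product C.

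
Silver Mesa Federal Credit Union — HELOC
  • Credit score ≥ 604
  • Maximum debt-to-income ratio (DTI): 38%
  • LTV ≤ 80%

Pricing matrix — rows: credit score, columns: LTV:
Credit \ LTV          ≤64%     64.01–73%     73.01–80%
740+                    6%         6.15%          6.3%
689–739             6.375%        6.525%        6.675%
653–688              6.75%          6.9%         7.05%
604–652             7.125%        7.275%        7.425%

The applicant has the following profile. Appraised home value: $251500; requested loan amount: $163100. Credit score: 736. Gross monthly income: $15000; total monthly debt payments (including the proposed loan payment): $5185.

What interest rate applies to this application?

6.525%

Credit score 736 ≥ 604; DTI: 5,185 ÷ 15,000 = 34.6%, within the 38% cap
LTV: 163,100 ÷ 251,500 = 64.9%, within 80% cap
Score 736 is in the 689–739 band; LTV 64.9% is in the 64.01–73% band → 6.525%.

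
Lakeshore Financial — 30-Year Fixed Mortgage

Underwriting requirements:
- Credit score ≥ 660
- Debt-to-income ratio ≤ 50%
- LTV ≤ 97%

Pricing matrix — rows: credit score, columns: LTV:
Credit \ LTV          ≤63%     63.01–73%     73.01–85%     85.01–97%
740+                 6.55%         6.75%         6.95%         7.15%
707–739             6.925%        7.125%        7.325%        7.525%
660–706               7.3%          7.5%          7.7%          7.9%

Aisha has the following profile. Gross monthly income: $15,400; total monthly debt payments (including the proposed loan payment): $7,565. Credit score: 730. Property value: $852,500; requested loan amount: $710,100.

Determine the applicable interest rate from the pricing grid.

7.325%

Credit score 730 ≥ 660; DTI = 7,565/15,400 = 49.1% ≤ 50%
LTV: 710,100 ÷ 852,500 = 83.3%, within 97% cap
Score 730 is in the 707–739 band; LTV 83.3% is in the 73.01–85% band → 7.325%.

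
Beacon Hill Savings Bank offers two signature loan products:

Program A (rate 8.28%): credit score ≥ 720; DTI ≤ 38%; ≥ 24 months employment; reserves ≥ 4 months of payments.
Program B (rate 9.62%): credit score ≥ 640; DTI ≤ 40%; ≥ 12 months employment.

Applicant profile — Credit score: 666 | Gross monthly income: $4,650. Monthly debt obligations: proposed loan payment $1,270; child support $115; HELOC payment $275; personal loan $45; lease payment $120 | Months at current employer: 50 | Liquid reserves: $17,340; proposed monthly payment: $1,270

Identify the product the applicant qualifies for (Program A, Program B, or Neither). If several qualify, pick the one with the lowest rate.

Program B

Total debts = (1,270 + 115 + 275 + 45 + 120) = 1,825; DTI = 1,825/4,650 = 39.2%.
Reserves = 17,340/1,270 = 13.7 months.
Program A: score 666 < 720; DTI 39.2% > 38%; employment 50 ≥ 24 mo; reserves 13.7 ≥ 4 mo → does not qualify.
Program B: score 666 ≥ 640; DTI 39.2% ≤ 40%; employment 50 ≥ 12 mo → qualifies.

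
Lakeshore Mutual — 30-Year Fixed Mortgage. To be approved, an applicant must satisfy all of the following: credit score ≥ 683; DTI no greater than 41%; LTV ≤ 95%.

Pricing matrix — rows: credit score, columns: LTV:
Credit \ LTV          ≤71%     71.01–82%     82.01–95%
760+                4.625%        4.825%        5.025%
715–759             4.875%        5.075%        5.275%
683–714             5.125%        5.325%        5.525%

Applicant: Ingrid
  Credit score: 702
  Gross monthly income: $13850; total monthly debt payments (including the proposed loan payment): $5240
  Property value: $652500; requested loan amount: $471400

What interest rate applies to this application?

5.325%

Credit score 702 ≥ 683; DTI: 5,240 ÷ 13,850 = 37.8%, within the 41% cap
LTV: 471,400 ÷ 652,500 = 72.2%, within 95% cap
Score 702 is in the 683–714 band; LTV 72.2% is in the 71.01–82% band → 5.325%.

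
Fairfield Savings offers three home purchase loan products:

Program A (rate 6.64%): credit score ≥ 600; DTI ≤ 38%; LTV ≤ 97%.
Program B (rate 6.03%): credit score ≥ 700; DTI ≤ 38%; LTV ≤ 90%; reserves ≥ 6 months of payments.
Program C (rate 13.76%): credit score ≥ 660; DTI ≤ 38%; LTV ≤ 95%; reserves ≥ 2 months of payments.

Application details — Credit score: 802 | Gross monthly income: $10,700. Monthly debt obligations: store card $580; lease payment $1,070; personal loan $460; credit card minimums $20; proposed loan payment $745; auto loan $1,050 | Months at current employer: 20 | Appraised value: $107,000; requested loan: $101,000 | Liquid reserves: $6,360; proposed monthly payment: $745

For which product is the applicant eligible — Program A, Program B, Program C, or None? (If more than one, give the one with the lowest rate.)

Program A

Total debts = (580 + 1,070 + 460 + 20 + 745 + 1,050) = 3,925; DTI = 3,925/10,700 = 36.7%.
LTV = 101,000/107,000 = 94.4%.
Reserves = 6,360/745 = 8.5 months.
Program A: score 802 ≥ 600; DTI 36.7% ≤ 38%; LTV 94.4% ≤ 97% → qualifies.
Program B: score 802 ≥ 700; DTI 36.7% ≤ 38%; LTV 94.4% > 90%; reserves 8.5 ≥ 6 mo → does not qualify.
Program C: score 802 ≥ 660; DTI 36.7% ≤ 38%; LTV 94.4% ≤ 95%; reserves 8.5 ≥ 2 mo → qualifies.
Qualifying: Program A, Program C. Lowest rate is 6.64% → Program A.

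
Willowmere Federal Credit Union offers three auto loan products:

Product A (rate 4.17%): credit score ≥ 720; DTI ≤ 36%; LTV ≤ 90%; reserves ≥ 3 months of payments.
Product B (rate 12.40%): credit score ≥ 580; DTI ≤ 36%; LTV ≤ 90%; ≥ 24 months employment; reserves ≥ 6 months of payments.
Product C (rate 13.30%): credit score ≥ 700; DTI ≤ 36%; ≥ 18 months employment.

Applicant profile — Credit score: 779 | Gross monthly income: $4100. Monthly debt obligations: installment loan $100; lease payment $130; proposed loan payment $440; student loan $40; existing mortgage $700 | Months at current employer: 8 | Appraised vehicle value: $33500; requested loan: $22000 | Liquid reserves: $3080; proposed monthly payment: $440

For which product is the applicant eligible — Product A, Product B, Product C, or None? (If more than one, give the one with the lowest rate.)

Product A

Total debts = (100 + 130 + 440 + 40 + 700) = 1,410; DTI = 1,410/4,100 = 34.4%.
LTV = 22,000/33,500 = 65.7%.
Reserves = 3,080/440 = 7.0 months.
Product A: score 779 ≥ 720; DTI 34.4% ≤ 36%; LTV 65.7% ≤ 90%; reserves 7.0 ≥ 3 mo → qualifies.
Product B: score 779 ≥ 580; DTI 34.4% ≤ 36%; LTV 65.7% ≤ 90%; employment 8 < 24 mo; reserves 7.0 ≥ 6 mo → does not qualify.
Product C: score 779 ≥ 700; DTI 34.4% ≤ 36%; employment 8 < 18 mo → does not qualify.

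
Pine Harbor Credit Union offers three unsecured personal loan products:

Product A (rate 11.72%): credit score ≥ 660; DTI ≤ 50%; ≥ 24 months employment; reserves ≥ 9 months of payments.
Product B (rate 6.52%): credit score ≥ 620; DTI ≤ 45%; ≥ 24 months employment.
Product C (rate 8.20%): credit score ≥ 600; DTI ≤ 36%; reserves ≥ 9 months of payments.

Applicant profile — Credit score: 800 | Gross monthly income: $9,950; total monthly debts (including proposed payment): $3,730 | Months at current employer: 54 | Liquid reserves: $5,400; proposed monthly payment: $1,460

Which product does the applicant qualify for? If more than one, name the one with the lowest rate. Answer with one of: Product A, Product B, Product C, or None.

Product B

DTI = 3,730/9,950 = 37.5%.
Reserves = 5,400/1,460 = 3.7 months.
Product A: score 800 ≥ 660; DTI 37.5% ≤ 50%; employment 54 ≥ 24 mo; reserves 3.7 < 9 mo → does not qualify.
Product B: score 800 ≥ 620; DTI 37.5% ≤ 45%; employment 54 ≥ 24 mo → qualifies.
Product C: score 800 ≥ 600; DTI 37.5% > 36%; reserves 3.7 < 9 mo → does not qualify.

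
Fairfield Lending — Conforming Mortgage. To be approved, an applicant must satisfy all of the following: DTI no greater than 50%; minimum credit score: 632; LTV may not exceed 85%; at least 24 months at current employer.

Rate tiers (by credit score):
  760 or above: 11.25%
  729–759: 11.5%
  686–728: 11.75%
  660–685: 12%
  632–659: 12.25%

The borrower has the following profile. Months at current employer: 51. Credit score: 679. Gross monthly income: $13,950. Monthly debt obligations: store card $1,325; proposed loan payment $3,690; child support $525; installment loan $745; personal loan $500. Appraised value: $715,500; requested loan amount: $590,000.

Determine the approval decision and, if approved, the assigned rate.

Approved at 12%

Credit score 679 ≥ 632 (meets minimum)
Employment 51 ≥ 24 months
LTV: 590,000 ÷ 715,500 = 82.5%, within 85% cap
Total monthly debts = (1,325 + 3,690 + 525 + 745 + 500) = 6,785. DTI: 6,785 ÷ 13,950 = 48.6%, within the 50% cap
All requirements met. Score 679 falls in the 660–685 tier → 12%.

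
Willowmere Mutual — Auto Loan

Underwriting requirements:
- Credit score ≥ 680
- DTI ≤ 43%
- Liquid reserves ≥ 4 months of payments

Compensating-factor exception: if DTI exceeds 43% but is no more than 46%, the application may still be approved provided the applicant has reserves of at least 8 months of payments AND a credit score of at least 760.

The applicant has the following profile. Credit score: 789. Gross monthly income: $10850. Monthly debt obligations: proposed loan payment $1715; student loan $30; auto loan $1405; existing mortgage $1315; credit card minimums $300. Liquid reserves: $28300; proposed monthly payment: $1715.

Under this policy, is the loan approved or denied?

Credit score 789 ≥ 680 (meets base)
Total debts = (1,715 + 30 + 1,405 + 1,315 + 300) = 4,765. DTI: 4,765 ÷ 10,850 = 43.9%, over the 43% base limit.
Liquid reserves cover 28,300/1,715 = 16.5 months — ≥ 4 required
43.9% falls in the override range (43%–46%), so the compensating-factor test applies.
Override check — reserves: 16.5 mo (ok); score: 789 (ok).
Both override conditions satisfied; DTI exception granted.

Approved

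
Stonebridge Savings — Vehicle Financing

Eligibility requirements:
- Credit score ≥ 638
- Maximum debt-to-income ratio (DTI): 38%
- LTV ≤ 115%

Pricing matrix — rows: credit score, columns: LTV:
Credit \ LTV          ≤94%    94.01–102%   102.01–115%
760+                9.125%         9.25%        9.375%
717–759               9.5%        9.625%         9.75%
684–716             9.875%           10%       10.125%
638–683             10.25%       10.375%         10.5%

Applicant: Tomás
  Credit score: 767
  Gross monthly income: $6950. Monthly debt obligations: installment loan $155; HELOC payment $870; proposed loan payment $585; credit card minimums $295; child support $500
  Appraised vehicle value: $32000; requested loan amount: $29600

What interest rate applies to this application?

9.125%

Credit score 767 ≥ 638; Total monthly debts = (155 + 870 + 585 + 295 + 500) = 2,405. DTI: 2,405 ÷ 6,950 = 34.6%, within the 38% cap
LTV = 29,600/32,000 = 92.5% ≤ 115%
Credit 767 → row 760+; LTV 92.5% → column ≤94%. Grid cell → 9.125%.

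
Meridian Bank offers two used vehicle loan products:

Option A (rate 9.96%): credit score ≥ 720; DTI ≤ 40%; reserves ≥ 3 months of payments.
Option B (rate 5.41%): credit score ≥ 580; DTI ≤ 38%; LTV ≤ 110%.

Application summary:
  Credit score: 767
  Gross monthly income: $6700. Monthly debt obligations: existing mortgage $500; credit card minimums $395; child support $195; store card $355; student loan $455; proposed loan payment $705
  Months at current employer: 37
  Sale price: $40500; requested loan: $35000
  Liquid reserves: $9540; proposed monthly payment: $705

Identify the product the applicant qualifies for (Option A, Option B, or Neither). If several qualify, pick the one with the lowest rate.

Option A

Total debts = (500 + 395 + 195 + 355 + 455 + 705) = 2,605; DTI = 2,605/6,700 = 38.9%.
LTV = 35,000/40,500 = 86.4%.
Reserves = 9,540/705 = 13.5 months.
Option A: score 767 ≥ 720; DTI 38.9% ≤ 40%; reserves 13.5 ≥ 3 mo → qualifies.
Option B: score 767 ≥ 580; DTI 38.9% > 38%; LTV 86.4% ≤ 110% → does not qualify.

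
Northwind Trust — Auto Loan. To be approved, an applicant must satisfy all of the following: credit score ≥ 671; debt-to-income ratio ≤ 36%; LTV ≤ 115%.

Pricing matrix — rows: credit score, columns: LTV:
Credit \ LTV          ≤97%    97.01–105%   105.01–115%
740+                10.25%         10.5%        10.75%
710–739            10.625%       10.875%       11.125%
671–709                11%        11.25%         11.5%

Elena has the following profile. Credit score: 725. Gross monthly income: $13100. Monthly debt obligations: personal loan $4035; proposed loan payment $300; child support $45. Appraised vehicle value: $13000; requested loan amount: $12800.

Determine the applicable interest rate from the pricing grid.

Credit score 725 ≥ 671; Total monthly debts = (4,035 + 300 + 45) = 4,380. DTI: 4,380 ÷ 13,100 = 33.4%, within the 36% cap
Loan-to-value = 12,800/13,000 = 98.5% — pass (115% max)
Row: 725 falls in 710–739. Column: 98.5% falls in 97.01–105%. Rate = 10.875%.

10.875%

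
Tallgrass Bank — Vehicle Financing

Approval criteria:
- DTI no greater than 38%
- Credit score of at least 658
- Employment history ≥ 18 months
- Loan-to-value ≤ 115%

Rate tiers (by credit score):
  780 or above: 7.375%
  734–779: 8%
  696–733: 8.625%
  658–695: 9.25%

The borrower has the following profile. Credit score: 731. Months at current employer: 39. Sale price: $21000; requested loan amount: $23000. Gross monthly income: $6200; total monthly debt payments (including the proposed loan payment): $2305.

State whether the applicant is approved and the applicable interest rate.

Approved at 8.625%

Credit score 731 ≥ 658 (meets minimum)
LTV = 23,000/21,000 = 109.5% ≤ 115%
Employment 39 ≥ 18 months
DTI = 2,305/6,200 = 37.2% ≤ 38%
All requirements met. Score 731 falls in the 696–733 tier → 8.625%.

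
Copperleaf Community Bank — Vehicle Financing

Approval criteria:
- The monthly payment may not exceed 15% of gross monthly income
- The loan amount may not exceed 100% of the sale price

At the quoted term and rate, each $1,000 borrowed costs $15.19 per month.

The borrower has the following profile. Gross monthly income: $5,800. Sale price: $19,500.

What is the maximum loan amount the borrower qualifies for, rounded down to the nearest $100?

Payment cap: 15% × $5,800 = $870/month.
At $15.19 per $1,000, that supports 870/15.19 × 1,000 ≈ $57,274 → $57,200.
LTV cap: 100% × $19,500 = $19,500 → $19,500.
Binding constraint: loan-to-value.

$19,500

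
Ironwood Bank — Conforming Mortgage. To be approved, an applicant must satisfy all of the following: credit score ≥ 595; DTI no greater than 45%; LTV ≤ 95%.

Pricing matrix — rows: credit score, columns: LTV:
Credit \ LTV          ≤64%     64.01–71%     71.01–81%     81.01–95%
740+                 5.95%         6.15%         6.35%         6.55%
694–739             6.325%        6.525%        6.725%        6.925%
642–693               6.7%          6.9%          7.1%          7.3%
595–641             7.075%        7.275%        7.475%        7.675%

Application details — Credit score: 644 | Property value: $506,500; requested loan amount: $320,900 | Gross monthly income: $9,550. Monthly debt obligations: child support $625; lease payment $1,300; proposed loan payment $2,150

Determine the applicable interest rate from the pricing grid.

Credit score 644 ≥ 595; Total monthly debts = (625 + 1,300 + 2,150) = 4,075. DTI = 4,075/9,550 = 42.7% ≤ 45%
Loan-to-value = 320,900/506,500 = 63.4% — pass (95% max)
Score 644 is in the 642–693 band; LTV 63.4% is in the ≤64% band → 6.7%.

6.7%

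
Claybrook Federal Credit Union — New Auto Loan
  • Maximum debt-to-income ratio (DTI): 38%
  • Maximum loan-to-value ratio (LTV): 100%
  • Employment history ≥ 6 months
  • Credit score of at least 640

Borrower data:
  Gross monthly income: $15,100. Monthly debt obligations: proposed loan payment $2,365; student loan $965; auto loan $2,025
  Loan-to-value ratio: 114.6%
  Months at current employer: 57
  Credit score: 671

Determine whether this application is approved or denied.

Denied

Total monthly debts = (2,365 + 965 + 2,025) = 5,355. DTI = 5,355/15,100 = 35.5% ≤ 38%
LTV 114.6% — over 100%
Employment 57 ≥ 6 months
Credit score 671 ≥ 640 (meets)
Fails on LTV.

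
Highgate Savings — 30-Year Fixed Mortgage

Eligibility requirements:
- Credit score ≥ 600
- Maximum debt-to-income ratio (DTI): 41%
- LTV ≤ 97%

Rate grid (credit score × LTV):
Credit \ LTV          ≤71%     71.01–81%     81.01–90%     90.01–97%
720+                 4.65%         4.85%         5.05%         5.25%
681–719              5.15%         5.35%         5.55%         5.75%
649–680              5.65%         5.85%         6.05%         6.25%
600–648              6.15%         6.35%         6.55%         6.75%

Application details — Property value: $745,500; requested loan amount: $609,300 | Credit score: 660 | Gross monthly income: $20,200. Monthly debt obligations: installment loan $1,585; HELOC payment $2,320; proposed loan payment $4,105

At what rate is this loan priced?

6.05%

Credit score 660 ≥ 600; Total monthly debts = (1,585 + 2,320 + 4,105) = 8,010. DTI = 8,010/20,200 = 39.7% ≤ 41%
LTV = 609,300/745,500 = 81.7% ≤ 97%
Score 660 is in the 649–680 band; LTV 81.7% is in the 81.01–90% band → 6.05%.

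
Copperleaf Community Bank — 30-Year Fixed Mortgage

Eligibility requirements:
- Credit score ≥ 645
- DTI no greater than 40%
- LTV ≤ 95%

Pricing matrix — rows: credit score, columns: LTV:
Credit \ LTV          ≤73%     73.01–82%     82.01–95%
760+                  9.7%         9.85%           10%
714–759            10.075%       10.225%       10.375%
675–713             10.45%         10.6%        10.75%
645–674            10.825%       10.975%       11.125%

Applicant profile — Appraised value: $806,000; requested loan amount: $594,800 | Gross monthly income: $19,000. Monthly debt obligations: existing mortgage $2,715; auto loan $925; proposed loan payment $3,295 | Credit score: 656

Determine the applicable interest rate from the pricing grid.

10.975%

Credit score 656 ≥ 645; Total monthly debts = (2,715 + 925 + 3,295) = 6,935. DTI: 6,935 ÷ 19,000 = 36.5%, within the 40% cap
LTV: 594,800 ÷ 806,000 = 73.8%, within 95% cap
Score 656 is in the 645–674 band; LTV 73.8% is in the 73.01–82% band → 10.975%.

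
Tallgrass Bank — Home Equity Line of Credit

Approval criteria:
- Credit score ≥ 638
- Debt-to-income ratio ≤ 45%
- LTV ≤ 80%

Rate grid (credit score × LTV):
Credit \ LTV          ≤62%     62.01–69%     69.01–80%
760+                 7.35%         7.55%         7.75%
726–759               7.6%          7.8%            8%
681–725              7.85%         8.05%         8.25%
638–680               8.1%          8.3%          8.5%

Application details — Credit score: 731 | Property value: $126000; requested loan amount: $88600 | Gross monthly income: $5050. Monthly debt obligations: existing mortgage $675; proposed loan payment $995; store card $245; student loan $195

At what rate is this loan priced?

Credit score 731 ≥ 638; Total monthly debts = (675 + 995 + 245 + 195) = 2,110. Debt-to-income = 2,110/5,050 = 41.8% — meets 45% limit
Loan-to-value = 88,600/126,000 = 70.3% — pass (80% max)
Credit 731 → row 726–759; LTV 70.3% → column 69.01–80%. Grid cell → 8%.

8%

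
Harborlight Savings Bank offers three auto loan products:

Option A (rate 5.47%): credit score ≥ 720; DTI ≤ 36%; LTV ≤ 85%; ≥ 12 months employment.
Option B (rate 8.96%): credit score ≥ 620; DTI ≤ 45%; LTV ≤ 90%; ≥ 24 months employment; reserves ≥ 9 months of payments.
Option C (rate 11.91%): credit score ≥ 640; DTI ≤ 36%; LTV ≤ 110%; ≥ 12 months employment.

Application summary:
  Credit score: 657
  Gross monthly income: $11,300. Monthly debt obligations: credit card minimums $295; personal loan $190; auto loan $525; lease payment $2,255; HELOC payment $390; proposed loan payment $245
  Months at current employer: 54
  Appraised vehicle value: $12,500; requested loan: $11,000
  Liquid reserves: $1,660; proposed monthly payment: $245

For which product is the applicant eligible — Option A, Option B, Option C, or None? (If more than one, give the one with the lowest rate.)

Total debts = (295 + 190 + 525 + 2,255 + 390 + 245) = 3,900; DTI = 3,900/11,300 = 34.5%.
LTV = 11,000/12,500 = 88%.
Reserves = 1,660/245 = 6.8 months.
Option A: score 657 < 720; DTI 34.5% ≤ 36%; LTV 88% > 85%; employment 54 ≥ 12 mo → does not qualify.
Option B: score 657 ≥ 620; DTI 34.5% ≤ 45%; LTV 88% ≤ 90%; employment 54 ≥ 24 mo; reserves 6.8 < 9 mo → does not qualify.
Option C: score 657 ≥ 640; DTI 34.5% ≤ 36%; LTV 88% ≤ 110%; employment 54 ≥ 12 mo → qualifies.

Option C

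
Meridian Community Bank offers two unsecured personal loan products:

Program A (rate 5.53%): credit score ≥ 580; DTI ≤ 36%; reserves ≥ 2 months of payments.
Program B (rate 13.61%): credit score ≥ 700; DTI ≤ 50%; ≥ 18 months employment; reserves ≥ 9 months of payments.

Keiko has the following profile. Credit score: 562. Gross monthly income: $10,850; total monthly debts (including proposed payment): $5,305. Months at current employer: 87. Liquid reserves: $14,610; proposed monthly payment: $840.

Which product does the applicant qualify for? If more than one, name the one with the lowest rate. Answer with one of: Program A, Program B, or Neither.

DTI = 5,305/10,850 = 48.9%.
Reserves = 14,610/840 = 17.4 months.
Program A: score 562 < 580; DTI 48.9% > 36%; reserves 17.4 ≥ 2 mo → does not qualify.
Program B: score 562 < 700; DTI 48.9% ≤ 50%; employment 87 ≥ 18 mo; reserves 17.4 ≥ 9 mo → does not qualify.

Neither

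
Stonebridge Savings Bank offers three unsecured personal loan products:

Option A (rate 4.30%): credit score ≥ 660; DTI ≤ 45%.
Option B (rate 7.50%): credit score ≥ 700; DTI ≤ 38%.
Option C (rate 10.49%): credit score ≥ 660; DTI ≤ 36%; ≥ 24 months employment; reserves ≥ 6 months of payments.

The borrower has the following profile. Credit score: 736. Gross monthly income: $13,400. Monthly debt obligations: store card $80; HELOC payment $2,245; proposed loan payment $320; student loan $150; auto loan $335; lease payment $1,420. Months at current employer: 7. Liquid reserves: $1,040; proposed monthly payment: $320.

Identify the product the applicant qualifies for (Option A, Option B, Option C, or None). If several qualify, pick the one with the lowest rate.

Option A

Total debts = (80 + 2,245 + 320 + 150 + 335 + 1,420) = 4,550; DTI = 4,550/13,400 = 34%.
Reserves = 1,040/320 = 3.2 months.
Option A: score 736 ≥ 660; DTI 34% ≤ 45% → qualifies.
Option B: score 736 ≥ 700; DTI 34% ≤ 38% → qualifies.
Option C: score 736 ≥ 660; DTI 34% ≤ 36%; employment 7 < 24 mo; reserves 3.2 < 6 mo → does not qualify.
Qualifying: Option A, Option B. Lowest rate is 4.30% → Option A.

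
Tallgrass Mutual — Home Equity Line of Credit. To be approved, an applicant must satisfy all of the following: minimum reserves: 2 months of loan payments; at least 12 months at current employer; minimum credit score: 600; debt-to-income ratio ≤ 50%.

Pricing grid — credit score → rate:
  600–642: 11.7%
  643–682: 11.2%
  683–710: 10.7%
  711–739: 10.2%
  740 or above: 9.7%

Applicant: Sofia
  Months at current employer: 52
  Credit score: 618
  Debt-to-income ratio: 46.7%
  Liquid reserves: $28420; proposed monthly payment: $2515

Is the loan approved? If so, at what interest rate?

Approved at 11.7%

Credit score 618 ≥ 600 (meets minimum)
Employment 52 ≥ 12 months
Reserves: 28,420 ÷ 2,515 = 11.3 months (meets 2-month minimum)
Debt-to-income 46.7% vs 50% cap — pass
All requirements met. Score 618 falls in the 600–642 tier → 11.7%.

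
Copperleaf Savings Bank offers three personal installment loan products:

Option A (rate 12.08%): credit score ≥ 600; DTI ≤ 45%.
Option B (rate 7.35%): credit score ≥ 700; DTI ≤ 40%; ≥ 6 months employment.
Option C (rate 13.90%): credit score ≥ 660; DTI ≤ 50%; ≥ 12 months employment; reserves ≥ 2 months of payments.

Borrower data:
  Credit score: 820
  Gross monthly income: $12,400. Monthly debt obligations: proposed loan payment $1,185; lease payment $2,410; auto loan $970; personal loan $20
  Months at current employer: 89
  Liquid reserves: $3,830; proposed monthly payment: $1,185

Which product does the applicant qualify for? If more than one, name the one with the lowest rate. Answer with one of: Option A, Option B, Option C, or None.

Total debts = (1,185 + 2,410 + 970 + 20) = 4,585; DTI = 4,585/12,400 = 37%.
Reserves = 3,830/1,185 = 3.2 months.
Option A: score 820 ≥ 600; DTI 37% ≤ 45% → qualifies.
Option B: score 820 ≥ 700; DTI 37% ≤ 40%; employment 89 ≥ 6 mo → qualifies.
Option C: score 820 ≥ 660; DTI 37% ≤ 50%; employment 89 ≥ 12 mo; reserves 3.2 ≥ 2 mo → qualifies.
Qualifying: Option A, Option B, Option C. Lowest rate is 7.35% → Option B.

Option B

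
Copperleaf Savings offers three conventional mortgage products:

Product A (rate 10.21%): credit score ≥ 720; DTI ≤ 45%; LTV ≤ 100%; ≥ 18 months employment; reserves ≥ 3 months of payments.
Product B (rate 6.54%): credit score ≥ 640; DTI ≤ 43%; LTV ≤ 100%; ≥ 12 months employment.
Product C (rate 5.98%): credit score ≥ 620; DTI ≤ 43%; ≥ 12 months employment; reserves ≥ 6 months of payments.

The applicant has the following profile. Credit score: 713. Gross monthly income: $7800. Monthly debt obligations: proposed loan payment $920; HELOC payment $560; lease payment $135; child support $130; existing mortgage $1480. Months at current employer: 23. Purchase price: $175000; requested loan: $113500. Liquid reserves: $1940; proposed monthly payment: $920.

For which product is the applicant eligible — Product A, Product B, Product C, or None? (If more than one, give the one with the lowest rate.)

Total debts = (920 + 560 + 135 + 130 + 1,480) = 3,225; DTI = 3,225/7,800 = 41.3%.
LTV = 113,500/175,000 = 64.9%.
Reserves = 1,940/920 = 2.1 months.
Product A: score 713 < 720; DTI 41.3% ≤ 45%; LTV 64.9% ≤ 100%; employment 23 ≥ 18 mo; reserves 2.1 < 3 mo → does not qualify.
Product B: score 713 ≥ 640; DTI 41.3% ≤ 43%; LTV 64.9% ≤ 100%; employment 23 ≥ 12 mo → qualifies.
Product C: score 713 ≥ 620; DTI 41.3% ≤ 43%; employment 23 ≥ 12 mo; reserves 2.1 < 6 mo → does not qualify.

Product B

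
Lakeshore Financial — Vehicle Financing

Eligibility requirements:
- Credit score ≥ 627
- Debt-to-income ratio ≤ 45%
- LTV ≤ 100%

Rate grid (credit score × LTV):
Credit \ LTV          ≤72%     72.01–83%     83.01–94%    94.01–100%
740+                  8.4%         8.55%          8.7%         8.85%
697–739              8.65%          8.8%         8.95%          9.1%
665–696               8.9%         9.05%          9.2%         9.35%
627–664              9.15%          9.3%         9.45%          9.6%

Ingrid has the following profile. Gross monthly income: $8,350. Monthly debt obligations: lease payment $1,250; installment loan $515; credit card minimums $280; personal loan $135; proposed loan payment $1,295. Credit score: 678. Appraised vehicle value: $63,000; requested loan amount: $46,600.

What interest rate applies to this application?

9.05%

Credit score 678 ≥ 627; Total monthly debts = (1,250 + 515 + 280 + 135 + 1,295) = 3,475. DTI = 3,475/8,350 = 41.6% ≤ 45%
Loan-to-value = 46,600/63,000 = 74% — pass (100% max)
Credit 678 → row 665–696; LTV 74% → column 72.01–83%. Grid cell → 9.05%.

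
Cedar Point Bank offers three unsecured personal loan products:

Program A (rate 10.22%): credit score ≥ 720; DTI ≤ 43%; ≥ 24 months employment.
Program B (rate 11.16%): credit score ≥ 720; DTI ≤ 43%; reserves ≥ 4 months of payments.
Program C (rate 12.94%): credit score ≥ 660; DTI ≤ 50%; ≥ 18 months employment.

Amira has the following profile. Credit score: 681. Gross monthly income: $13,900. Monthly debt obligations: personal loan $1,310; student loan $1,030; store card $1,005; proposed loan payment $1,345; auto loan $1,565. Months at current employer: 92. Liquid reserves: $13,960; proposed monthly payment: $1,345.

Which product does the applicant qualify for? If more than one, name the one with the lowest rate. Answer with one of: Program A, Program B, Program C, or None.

Program C

Total debts = (1,310 + 1,030 + 1,005 + 1,345 + 1,565) = 6,255; DTI = 6,255/13,900 = 45%.
Reserves = 13,960/1,345 = 10.4 months.
Program A: score 681 < 720; DTI 45% > 43%; employment 92 ≥ 24 mo → does not qualify.
Program B: score 681 < 720; DTI 45% > 43%; reserves 10.4 ≥ 4 mo → does not qualify.
Program C: score 681 ≥ 660; DTI 45% ≤ 50%; employment 92 ≥ 18 mo → qualifies.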